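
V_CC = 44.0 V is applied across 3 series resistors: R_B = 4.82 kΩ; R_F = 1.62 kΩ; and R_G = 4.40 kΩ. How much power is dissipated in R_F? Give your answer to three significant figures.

The common current is I = 44.0/10.84 = 4.059 mA.
V(R_F) = I·R = 6.576 V; P = V·I = 6.576 × 4.059 = 26.69 mW.

P ≈ 26.7 mW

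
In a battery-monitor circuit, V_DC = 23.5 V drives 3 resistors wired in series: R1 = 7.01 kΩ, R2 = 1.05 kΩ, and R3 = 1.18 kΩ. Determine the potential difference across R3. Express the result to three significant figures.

V ≈ 3.00 V

Series total: ΣR = 7.01 + 1.05 + 1.18 = 9.240 kΩ.
Voltage divider: V = V_DC · (1.180 / 9.240) = 23.5 × 0.1277 = 3.001 V.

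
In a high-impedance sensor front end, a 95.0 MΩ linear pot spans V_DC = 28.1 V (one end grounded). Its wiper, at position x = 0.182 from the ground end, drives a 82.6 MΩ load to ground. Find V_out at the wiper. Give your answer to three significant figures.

V_out ≈ 4.37 V

The pot divides into 77.71 MΩ above the wiper and 17.29 MΩ below.
R_L loads the lower segment: effective lower R = 14.30 MΩ.
V_out = 28.1 × 14.30/(77.71 + 14.30) = 4.367 V.
(Unloaded: V_out = x·V_DC = 5.11 V.)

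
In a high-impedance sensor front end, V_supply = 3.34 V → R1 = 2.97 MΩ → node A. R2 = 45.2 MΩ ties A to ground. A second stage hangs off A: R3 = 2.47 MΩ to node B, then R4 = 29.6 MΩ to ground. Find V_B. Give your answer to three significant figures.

Looking into the second stage from A: R3 + R4 = 32.07 MΩ appears in parallel with R2.
R2 ‖ (R3+R4) = 18.76 MΩ.
V_A = 3.34 × 18.76/(2.97 + 18.76) = 2.883 V.
V_B = V_A × 0.9230 = 2.661 V.

V_B ≈ 2.66 V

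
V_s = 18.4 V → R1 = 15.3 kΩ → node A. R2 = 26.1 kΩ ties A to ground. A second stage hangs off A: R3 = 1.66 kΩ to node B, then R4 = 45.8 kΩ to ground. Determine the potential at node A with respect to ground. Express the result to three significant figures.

The second stage (R3 + R4 = 47.46 kΩ) loads node A in parallel with R2.
R2 ‖ (R3+R4) = 16.84 kΩ.
V_A = 18.4 × 16.84/(15.3 + 16.84) = 9.641 V.

V_A ≈ 9.64 V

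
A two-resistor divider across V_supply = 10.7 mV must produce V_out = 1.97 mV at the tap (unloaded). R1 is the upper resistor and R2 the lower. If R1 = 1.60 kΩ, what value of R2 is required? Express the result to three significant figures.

The divider ratio is R2/(R1+R2) = 1.97/10.7 = 0.1841.
Rearranging, R2 = R1·k/(1−k) = 1.60 × 0.2257 = 0.3611 kΩ.

R2 ≈ 0.361 kΩ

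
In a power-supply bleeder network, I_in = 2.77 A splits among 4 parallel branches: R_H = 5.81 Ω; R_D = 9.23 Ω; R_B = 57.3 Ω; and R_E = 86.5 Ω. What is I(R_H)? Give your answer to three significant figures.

I ≈ 1.54 A

ΣG = 1/5.81 + 1/9.23 + 1/57.3 + 1/86.5 = 0.3095.
Current divider: I(R_H) = I_in · G_k/ΣG = 2.77 × (0.1721/0.3095) = 2.77 × 0.5562 = 1.541 A.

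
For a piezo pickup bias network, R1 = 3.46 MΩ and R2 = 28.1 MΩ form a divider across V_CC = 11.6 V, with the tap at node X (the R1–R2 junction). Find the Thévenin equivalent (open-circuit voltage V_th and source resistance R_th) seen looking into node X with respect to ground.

V_th is the unloaded tap voltage: V_CC · R2/(R1+R2) = 11.6 × 0.8904 = 10.33 V.
Zeroing V_CC shorts the top of R1 to ground, so R_th = R1 ‖ R2 = 3.081 MΩ.

V_th ≈ 10.3 V, R_th ≈ 3.08 MΩ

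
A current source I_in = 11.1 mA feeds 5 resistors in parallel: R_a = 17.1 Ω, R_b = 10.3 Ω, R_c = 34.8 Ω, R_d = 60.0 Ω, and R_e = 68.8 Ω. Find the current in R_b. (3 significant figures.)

I ≈ 5.00 mA

ΣG = 1/17.1 + 1/10.3 + 1/34.8 + 1/60.0 + 1/68.8 = 0.2155.
By the current-divider rule, I = I_in · G_k/ΣG = 11.1 × 0.4505 = 5.001 mA.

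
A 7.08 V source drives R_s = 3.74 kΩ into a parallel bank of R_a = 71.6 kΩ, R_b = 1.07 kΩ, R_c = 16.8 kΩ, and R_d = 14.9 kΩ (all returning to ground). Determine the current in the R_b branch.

Equivalent of the parallel group: R_p = 0.9301 kΩ.
Node voltage V_A = V_in · R_p/(R_s + R_p) = 7.08 × 0.1992 = 1.410 V.
I(R_b) = V_A / R_b = 1.410/1.07 = 1.318 mA.

I ≈ 1.32 mA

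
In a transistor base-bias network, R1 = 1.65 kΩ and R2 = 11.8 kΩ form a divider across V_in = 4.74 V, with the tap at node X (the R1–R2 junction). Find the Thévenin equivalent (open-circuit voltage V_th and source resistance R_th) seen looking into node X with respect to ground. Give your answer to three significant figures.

V_th is the unloaded tap voltage: V_in · R2/(R1+R2) = 4.74 × 0.8773 = 4.159 V.
Looking into X with the source shorted: R_th = R1·R2/(R1+R2) = 1.650 × 11.8/13.45 = 1.448 kΩ.

V_th ≈ 4.16 V, R_th ≈ 1.45 kΩ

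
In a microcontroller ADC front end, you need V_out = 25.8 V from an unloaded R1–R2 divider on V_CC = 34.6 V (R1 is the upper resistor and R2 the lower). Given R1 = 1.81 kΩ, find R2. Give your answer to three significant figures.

R2 ≈ 5.31 kΩ

V_out/V_CC = R2/(R1+R2) = 0.7457.
So R2 = R1 · V_out/(V_CC − V_out) = 1.81 × 25.8/(34.6 − 25.8) = 1.81 × 2.932 = 5.307 kΩ.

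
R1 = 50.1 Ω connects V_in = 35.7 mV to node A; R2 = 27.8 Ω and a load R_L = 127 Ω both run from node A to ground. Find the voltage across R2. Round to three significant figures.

V_out ≈ 11.2 mV

R2 ‖ R_L = (27.8 × 127)/(27.8 + 127) = 22.81 Ω.
Then V_out = V_in · R2'/(R1 + R2') = 35.7 × 22.81/72.91 = 11.17 mV.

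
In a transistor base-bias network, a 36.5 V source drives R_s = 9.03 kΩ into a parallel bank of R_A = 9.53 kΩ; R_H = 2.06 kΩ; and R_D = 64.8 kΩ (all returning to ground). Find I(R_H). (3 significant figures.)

Parallel bank: R_p = 1/(1/9.53 + 1/2.06 + 1/64.8) = 1.651 kΩ.
V_A by voltage divider: V_A = 36.5 × 1.651/(9.03 + 1.651) = 5.641 V.
I(R_H) = V_A / R_H = 5.641/2.06 = 2.738 mA.

I ≈ 2.74 mA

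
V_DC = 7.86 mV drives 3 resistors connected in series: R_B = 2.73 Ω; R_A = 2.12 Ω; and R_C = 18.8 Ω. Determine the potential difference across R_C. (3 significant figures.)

Total series resistance ΣR = 2.73 + 2.12 + 18.8 = 23.65 Ω.
V = V_DC · R/ΣR = 7.86 × 0.7949 = 6.248 mV.

V ≈ 6.25 mV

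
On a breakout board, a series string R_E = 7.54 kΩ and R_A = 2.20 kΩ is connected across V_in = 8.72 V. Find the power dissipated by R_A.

The common current is I = 8.72/9.740 = 0.8953 mA.
V(R_A) = I·R = 1.970 V; P = V·I = 1.970 × 0.8953 = 1.763 mW.

P ≈ 1.76 mW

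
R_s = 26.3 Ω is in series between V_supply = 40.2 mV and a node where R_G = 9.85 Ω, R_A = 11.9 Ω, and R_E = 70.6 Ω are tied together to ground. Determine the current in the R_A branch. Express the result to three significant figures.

Combine the parallel branches: R_p = (1/9.85 + 1/11.9 + 1/70.6)⁻¹ = 5.007 Ω.
V_A = 40.2 × 5.007/31.31 = 6.429 mV.
Branch current I = V_A/R_A = 6.429/11.9 = 0.5403 mA.

I ≈ 0.540 mA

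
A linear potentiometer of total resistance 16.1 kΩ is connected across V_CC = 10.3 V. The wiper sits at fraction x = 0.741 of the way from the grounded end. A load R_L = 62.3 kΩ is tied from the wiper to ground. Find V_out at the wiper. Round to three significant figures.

Split the track: R_lower = x·R_p = 11.93 kΩ, R_upper = (1−x)·R_p = 4.170 kΩ.
R_L loads the lower segment: effective lower R = 10.01 kΩ.
V_out = 10.3 × 10.01/(4.170 + 10.01) = 7.272 V.

V_out ≈ 7.27 V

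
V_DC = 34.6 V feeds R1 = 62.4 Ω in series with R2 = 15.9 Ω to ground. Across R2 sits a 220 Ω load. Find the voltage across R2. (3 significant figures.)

V_out ≈ 6.64 V

The load sits in parallel with R2, giving an effective lower resistance R2' = R2·R_L/(R2+R_L) = 14.83 Ω.
Voltage divider with the loaded lower leg: V_out = 34.6 × 14.83/(62.4 + 14.83) = 34.6 × 0.1920 = 6.643 V.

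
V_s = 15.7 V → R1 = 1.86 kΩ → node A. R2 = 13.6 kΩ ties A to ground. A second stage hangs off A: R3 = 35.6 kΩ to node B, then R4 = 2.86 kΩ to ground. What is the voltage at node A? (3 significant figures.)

V_A ≈ 13.2 V

Node A sees R2 in parallel with the series input of stage 2, R3 + R4 = 38.46 kΩ.
R2 ‖ (R3+R4) = 10.05 kΩ.
V_A = 15.7 × 10.05/(1.86 + 10.05) = 13.25 V.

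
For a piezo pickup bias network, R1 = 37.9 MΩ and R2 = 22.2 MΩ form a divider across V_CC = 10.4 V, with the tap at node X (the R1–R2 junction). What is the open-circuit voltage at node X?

V_th ≈ 3.84 V

With X open, the divider is unloaded: V_th = 10.4 × 22.2/60.10 = 3.842 V.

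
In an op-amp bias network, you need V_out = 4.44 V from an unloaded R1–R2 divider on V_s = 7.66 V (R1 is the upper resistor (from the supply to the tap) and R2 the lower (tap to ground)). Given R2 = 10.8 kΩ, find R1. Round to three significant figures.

Required fraction k = V_out/V_s = 0.5796.
Rearranging, R1 = R2·(1−k)/k = 10.8 × 0.7252 = 7.832 kΩ.

R1 ≈ 7.83 kΩ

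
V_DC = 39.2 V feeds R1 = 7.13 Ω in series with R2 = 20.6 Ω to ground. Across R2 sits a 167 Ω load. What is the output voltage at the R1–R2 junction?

The load sits in parallel with R2, giving an effective lower resistance R2' = R2·R_L/(R2+R_L) = 18.34 Ω.
Now apply the divider: V_out = 39.2 × 0.7200 = 28.23 V.
(Unloaded it would be 29.1 V; the load pulls it down.)

V_out ≈ 28.2 V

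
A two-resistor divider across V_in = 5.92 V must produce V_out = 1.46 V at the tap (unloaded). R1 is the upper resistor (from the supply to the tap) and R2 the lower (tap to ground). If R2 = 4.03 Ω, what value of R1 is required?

V_out/V_in = R2/(R1+R2) = 0.2466.
R1 = R2·(1/k − 1) = 4.03 × 3.055 = 12.31 Ω.

R1 ≈ 12.3 Ω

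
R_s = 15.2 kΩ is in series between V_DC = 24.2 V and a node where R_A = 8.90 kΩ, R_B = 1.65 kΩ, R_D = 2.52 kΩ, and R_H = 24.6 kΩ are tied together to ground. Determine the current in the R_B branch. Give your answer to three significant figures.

I ≈ 0.790 mA

Combine the parallel branches: R_p = (1/8.90 + 1/1.65 + 1/2.52 + 1/24.6)⁻¹ = 0.8651 kΩ.
V_A = 24.2 × 0.8651/16.07 = 1.303 V.
Branch current I = V_A/R_B = 1.303/1.65 = 0.7898 mA.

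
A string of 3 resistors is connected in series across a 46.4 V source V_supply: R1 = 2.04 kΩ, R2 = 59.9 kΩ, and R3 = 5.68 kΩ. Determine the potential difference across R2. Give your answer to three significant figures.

V ≈ 41.1 V

ΣR = 2.04 + 59.9 + 5.68 = 67.62 kΩ.
By the voltage-divider rule, V = 46.4 × 59.90/67.62 = 41.10 V.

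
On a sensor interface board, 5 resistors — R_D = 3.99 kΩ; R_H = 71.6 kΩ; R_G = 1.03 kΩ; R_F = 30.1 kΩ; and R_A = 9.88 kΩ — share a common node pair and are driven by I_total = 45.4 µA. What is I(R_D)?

I ≈ 8.31 µA

ΣG = 1/3.99 + 1/71.6 + 1/1.03 + 1/30.1 + 1/9.88 = 1.370.
Current divider: I(R_D) = I_total · G_k/ΣG = 45.4 × (0.2506/1.370) = 45.4 × 0.1830 = 8.306 µA.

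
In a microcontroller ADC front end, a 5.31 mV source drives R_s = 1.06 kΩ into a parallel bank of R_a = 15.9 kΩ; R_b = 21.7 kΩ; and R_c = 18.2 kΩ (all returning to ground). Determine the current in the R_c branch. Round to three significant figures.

Combine the parallel branches: R_p = (1/15.9 + 1/21.7 + 1/18.2)⁻¹ = 6.100 kΩ.
V_A by voltage divider: V_A = 5.31 × 6.100/(1.06 + 6.100) = 4.524 mV.
I(R_c) = V_A / R_c = 4.524/18.2 = 0.2486 µA.

I ≈ 0.249 µA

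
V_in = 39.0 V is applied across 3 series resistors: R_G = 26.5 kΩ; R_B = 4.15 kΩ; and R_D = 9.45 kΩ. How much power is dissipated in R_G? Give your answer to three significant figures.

The common current is I = 39.0/40.10 = 0.9726 mA.
V(R_G) = I·R = 25.77 V; P = V·I = 25.77 × 0.9726 = 25.07 mW.

P ≈ 25.1 mW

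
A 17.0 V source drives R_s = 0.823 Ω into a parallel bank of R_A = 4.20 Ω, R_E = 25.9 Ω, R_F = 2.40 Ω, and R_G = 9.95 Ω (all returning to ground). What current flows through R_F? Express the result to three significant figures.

Combine the parallel branches: R_p = (1/4.20 + 1/25.9 + 1/2.40 + 1/9.95)⁻¹ = 1.260 Ω.
Node voltage V_A = V_DC · R_p/(R_s + R_p) = 17.0 × 0.6048 = 10.28 V.
I(R_F) = V_A / R_F = 10.28/2.40 = 4.284 A.

I ≈ 4.28 A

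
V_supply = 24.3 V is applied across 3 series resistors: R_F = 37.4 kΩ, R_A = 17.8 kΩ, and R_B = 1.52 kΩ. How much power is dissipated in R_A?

P ≈ 3.27 mW

The common current is I = 24.3/56.72 = 0.4284 mA.
V(R_A) = I·R = 7.626 V; P = V·I = 7.626 × 0.4284 = 3.267 mW.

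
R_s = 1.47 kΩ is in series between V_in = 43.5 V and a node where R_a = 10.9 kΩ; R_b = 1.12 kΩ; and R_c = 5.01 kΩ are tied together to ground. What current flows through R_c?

I ≈ 3.17 mA

Parallel bank: R_p = 1/(1/10.9 + 1/1.12 + 1/5.01) = 0.8445 kΩ.
V_A by voltage divider: V_A = 43.5 × 0.8445/(1.47 + 0.8445) = 15.87 V.
I(R_c) = V_A / R_c = 15.87/5.01 = 3.168 mA.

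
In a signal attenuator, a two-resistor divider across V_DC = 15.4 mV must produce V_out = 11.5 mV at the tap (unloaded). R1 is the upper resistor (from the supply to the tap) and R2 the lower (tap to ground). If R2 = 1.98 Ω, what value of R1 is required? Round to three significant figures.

R1 ≈ 0.671 Ω

The divider ratio is R2/(R1+R2) = 11.5/15.4 = 0.7468.
R1 = R2·(1/k − 1) = 1.98 × 0.3391 = 0.6715 Ω.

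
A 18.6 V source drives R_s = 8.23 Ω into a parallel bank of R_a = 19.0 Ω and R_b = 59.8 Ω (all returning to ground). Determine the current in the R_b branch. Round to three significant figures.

I ≈ 0.198 A

Combine the parallel branches: R_p = (1/19.0 + 1/59.8)⁻¹ = 14.42 Ω.
V_A by voltage divider: V_A = 18.6 × 14.42/(8.23 + 14.42) = 11.84 V.
Branch current I = V_A/R_b = 11.84/59.8 = 0.1980 A.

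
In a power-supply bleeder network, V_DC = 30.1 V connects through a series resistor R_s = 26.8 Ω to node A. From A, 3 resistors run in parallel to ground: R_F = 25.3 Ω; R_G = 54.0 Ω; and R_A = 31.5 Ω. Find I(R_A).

I ≈ 0.281 A

Parallel bank: R_p = 1/(1/25.3 + 1/54.0 + 1/31.5) = 11.14 Ω.
V_A by voltage divider: V_A = 30.1 × 11.14/(26.8 + 11.14) = 8.836 V.
I(R_A) = V_A / R_A = 8.836/31.5 = 0.2805 A.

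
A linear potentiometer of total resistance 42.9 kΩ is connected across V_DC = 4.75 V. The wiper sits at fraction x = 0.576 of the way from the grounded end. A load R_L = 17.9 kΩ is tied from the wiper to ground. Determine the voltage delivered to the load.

V_out ≈ 1.73 V

The pot divides into 18.19 kΩ above the wiper and 24.71 kΩ below.
R_L loads the lower segment: effective lower R = 10.38 kΩ.
Loaded-divider output: V_out = 4.75 × 0.3633 = 1.726 V.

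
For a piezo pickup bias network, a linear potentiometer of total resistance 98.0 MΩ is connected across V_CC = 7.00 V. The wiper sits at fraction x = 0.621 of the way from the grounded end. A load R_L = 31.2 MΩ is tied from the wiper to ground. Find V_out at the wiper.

V_out ≈ 2.50 V

Lower segment x·R_p = 60.86 MΩ; upper segment (1−x)·R_p = 37.14 MΩ.
Lower segment in parallel with the load: 60.86 ‖ 31.2 = 20.63 MΩ.
Loaded-divider output: V_out = 7.00 × 0.3570 = 2.499 V.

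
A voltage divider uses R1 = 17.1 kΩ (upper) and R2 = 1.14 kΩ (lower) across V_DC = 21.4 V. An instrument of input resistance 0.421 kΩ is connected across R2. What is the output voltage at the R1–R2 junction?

First combine the lower leg with the load: R2 ‖ R_L = 0.3075 kΩ.
Now apply the divider: V_out = 21.4 × 0.01766 = 0.3780 V.

V_out ≈ 0.378 V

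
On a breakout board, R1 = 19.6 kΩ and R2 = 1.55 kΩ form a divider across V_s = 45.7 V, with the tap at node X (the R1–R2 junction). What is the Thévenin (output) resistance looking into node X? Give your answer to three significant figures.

With V_s suppressed (replaced by a short), R_th = R1 ‖ R2 = (19.60 × 1.55)/(19.60 + 1.55) = 1.436 kΩ.

R_th ≈ 1.44 kΩ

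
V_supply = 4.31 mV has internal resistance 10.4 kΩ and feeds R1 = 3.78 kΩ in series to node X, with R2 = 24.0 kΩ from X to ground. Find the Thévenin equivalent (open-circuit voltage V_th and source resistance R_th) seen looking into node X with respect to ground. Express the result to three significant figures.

V_th ≈ 2.71 mV, R_th ≈ 8.91 kΩ

R1' = 10.4 + 3.78 = 14.18 kΩ (source resistance + R1).
With X open, the divider is unloaded: V_th = 4.31 × 24.0/38.18 = 2.709 mV.
Zeroing V_supply shorts the top of R1' to ground, so R_th = R1' ‖ R2 = 8.914 kΩ.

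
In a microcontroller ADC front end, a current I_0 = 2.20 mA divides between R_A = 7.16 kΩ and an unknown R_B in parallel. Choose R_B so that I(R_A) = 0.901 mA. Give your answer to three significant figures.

R_B ≈ 4.97 kΩ

Two-branch current divider: I_A = I_0 · R_B/(R_A + R_B).
0.901/2.20 = R_B/(R_A + R_B) → R_B = R_A · (0.4095)/(1 − 0.4095) = 7.16 × 0.6936 = 4.966 kΩ.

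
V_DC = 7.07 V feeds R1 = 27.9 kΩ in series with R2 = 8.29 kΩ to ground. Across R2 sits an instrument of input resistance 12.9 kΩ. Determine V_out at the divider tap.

V_out ≈ 1.08 V

R2 ‖ R_L = (8.29 × 12.9)/(8.29 + 12.9) = 5.047 kΩ.
Then V_out = V_DC · R2'/(R1 + R2') = 7.07 × 5.047/32.95 = 1.083 V.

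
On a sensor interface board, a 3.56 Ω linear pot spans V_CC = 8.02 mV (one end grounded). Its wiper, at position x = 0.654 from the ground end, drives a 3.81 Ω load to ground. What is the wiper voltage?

V_out ≈ 4.33 mV

The pot divides into 1.232 Ω above the wiper and 2.328 Ω below.
R_L loads the lower segment: effective lower R = 1.445 Ω.
V_out = 8.02 × 1.445/(1.232 + 1.445) = 4.330 mV.
(Unloaded: V_out = x·V_CC = 5.25 mV.)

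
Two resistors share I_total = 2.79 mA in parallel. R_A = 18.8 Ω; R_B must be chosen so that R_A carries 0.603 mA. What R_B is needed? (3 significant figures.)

Two-branch current divider: I_A = I_total · R_B/(R_A + R_B).
0.603/2.79 = R_B/(R_A + R_B) → R_B = R_A · (0.2161)/(1 − 0.2161) = 18.8 × 0.2757 = 5.184 Ω.

R_B ≈ 5.18 Ω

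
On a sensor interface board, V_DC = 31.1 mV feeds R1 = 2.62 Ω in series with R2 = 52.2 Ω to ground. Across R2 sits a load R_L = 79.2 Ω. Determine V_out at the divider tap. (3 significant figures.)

First combine the lower leg with the load: R2 ‖ R_L = 31.46 Ω.
Then V_out = V_DC · R2'/(R1 + R2') = 31.1 × 31.46/34.08 = 28.71 mV.

V_out ≈ 28.7 mV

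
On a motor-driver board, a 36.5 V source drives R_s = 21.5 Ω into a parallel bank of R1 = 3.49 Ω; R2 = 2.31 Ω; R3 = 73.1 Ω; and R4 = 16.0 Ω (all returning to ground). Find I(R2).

I ≈ 0.873 A

Parallel bank: R_p = 1/(1/3.49 + 1/2.31 + 1/73.1 + 1/16.0) = 1.257 Ω.
V_A by voltage divider: V_A = 36.5 × 1.257/(21.5 + 1.257) = 2.016 V.
Branch current I = V_A/R2 = 2.016/2.31 = 0.8727 A.
(Check via current divider: I_total = 1.604 A; share G_k/ΣG = 0.5441 → same result.)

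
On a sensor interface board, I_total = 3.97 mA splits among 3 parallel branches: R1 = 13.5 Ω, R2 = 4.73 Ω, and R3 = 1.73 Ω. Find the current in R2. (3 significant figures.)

ΣG = 1/13.5 + 1/4.73 + 1/1.73 = 0.8635.
Current divider: I(R2) = I_total · G_k/ΣG = 3.97 × (0.2114/0.8635) = 3.97 × 0.2448 = 0.9720 mA.

I ≈ 0.972 mA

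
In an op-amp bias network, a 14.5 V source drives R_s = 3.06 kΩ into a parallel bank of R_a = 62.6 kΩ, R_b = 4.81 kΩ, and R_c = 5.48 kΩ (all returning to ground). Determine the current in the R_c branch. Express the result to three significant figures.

Parallel bank: R_p = 1/(1/62.6 + 1/4.81 + 1/5.48) = 2.461 kΩ.
V_A = 14.5 × 2.461/5.521 = 6.463 V.
Branch current I = V_A/R_c = 6.463/5.48 = 1.179 mA.
(Check via current divider: I_total = 2.626 mA; share G_k/ΣG = 0.4491 → same result.)

I ≈ 1.18 mA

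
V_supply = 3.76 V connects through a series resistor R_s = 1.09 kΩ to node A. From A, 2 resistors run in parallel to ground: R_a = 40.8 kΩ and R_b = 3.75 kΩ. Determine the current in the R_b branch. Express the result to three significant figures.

Equivalent of the parallel group: R_p = 3.434 kΩ.
V_A by voltage divider: V_A = 3.76 × 3.434/(1.09 + 3.434) = 2.854 V.
Branch current I = V_A/R_b = 2.854/3.75 = 0.7611 mA.

I ≈ 0.761 mA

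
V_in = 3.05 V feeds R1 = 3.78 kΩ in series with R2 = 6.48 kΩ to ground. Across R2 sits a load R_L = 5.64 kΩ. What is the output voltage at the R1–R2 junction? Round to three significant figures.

V_out ≈ 1.35 V

First combine the lower leg with the load: R2 ‖ R_L = 3.015 kΩ.
Now apply the divider: V_out = 3.05 × 0.4437 = 1.353 V.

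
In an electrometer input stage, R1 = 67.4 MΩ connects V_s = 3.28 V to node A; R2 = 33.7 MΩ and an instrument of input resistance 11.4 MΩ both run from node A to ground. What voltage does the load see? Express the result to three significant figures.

R2 ‖ R_L = (33.7 × 11.4)/(33.7 + 11.4) = 8.518 MΩ.
Voltage divider with the loaded lower leg: V_out = 3.28 × 8.518/(67.4 + 8.518) = 3.28 × 0.1122 = 0.3680 V.
(Unloaded it would be 1.09 V; the load pulls it down.)

V_out ≈ 0.368 V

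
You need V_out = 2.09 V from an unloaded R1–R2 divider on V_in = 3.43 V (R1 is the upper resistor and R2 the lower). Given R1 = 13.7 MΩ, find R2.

R2 ≈ 21.4 MΩ

Required fraction k = V_out/V_in = 0.6093.
Rearranging, R2 = R1·k/(1−k) = 13.7 × 1.560 = 21.37 MΩ.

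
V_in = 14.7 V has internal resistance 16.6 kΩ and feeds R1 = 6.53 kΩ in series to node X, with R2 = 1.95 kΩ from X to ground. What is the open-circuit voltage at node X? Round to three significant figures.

V_th ≈ 1.14 V

R1' = 16.6 + 6.53 = 23.13 kΩ (source resistance + R1).
V_th is the unloaded tap voltage: V_in · R2/(R1'+R2) = 14.7 × 0.07775 = 1.143 V.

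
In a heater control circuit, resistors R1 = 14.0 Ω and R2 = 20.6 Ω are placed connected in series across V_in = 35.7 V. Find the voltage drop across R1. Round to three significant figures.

Series total: ΣR = 14.0 + 20.6 = 34.60 Ω.
By the voltage-divider rule, V = 35.7 × 14.00/34.60 = 14.45 V.

V ≈ 14.4 V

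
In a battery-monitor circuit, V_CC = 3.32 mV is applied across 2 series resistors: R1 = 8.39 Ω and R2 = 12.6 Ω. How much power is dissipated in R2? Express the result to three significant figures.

ΣR = 20.99 Ω → I = 3.32/20.99 = 0.1582 mA.
P(R2) = I²·R2 = (0.1582)² × 12.6 = 0.3152 µW.

P ≈ 0.315 µW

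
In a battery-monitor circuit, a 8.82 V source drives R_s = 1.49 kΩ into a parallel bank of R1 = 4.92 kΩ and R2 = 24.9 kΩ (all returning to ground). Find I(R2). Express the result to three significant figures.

Equivalent of the parallel group: R_p = 4.108 kΩ.
V_A = 8.82 × 4.108/5.598 = 6.473 V.
Branch current I = V_A/R2 = 6.473/24.9 = 0.2599 mA.

I ≈ 0.260 mA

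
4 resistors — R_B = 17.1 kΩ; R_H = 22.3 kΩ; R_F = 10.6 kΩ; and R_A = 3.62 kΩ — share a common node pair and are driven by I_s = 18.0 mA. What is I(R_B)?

ΣG = 1/17.1 + 1/22.3 + 1/10.6 + 1/3.62 = 0.4739.
By the current-divider rule, I = I_s · G_k/ΣG = 18.0 × 0.1234 = 2.221 mA.

I ≈ 2.22 mA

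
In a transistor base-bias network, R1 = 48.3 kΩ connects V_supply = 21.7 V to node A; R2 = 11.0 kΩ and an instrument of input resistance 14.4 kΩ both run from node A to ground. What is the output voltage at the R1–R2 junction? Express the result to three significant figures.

First combine the lower leg with the load: R2 ‖ R_L = 6.236 kΩ.
Now apply the divider: V_out = 21.7 × 0.1144 = 2.481 V.
(Unloaded it would be 4.03 V; the load pulls it down.)

V_out ≈ 2.48 V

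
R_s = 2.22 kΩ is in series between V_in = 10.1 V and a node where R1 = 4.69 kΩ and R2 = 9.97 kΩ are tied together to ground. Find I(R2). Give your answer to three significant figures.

I ≈ 0.597 mA

Combine the parallel branches: R_p = (1/4.69 + 1/9.97)⁻¹ = 3.190 kΩ.
V_A = 10.1 × 3.190/5.410 = 5.955 V.
Branch current I = V_A/R2 = 5.955/9.97 = 0.5973 mA.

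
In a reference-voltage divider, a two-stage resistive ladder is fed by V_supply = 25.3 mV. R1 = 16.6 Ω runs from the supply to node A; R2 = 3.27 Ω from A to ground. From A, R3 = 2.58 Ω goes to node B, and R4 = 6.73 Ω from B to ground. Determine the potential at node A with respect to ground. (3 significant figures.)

V_A ≈ 3.22 mV

The second stage (R3 + R4 = 9.310 Ω) loads node A in parallel with R2.
R2 ‖ (R3+R4) = 2.420 Ω.
V_A = 25.3 × 2.420/(16.6 + 2.420) = 3.219 mV.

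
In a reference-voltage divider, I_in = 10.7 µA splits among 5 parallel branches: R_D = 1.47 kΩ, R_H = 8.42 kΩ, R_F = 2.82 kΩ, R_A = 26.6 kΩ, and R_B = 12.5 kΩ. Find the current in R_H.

Conductances: ΣG = 1/1.47 + 1/8.42 + 1/2.82 + 1/26.6 + 1/12.5 = 1.271 (1/kΩ).
R_H takes the fraction G_k/ΣG = 0.1188/1.271 = 0.09342, so I = 10.7 × 0.09342 = 0.9996 µA.

I ≈ 1.00 µA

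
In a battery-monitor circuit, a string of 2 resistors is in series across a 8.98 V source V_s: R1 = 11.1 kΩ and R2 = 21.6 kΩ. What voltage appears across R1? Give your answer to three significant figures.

Series total: ΣR = 11.1 + 21.6 = 32.70 kΩ.
V = V_s · R/ΣR = 8.98 × 0.3394 = 3.048 V.

V ≈ 3.05 V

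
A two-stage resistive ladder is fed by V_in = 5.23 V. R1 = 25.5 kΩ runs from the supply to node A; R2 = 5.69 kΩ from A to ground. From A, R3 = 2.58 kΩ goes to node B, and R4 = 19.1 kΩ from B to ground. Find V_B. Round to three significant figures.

The second stage (R3 + R4 = 21.68 kΩ) loads node A in parallel with R2.
Effective lower resistance at A: R2 ‖ 21.68 = 4.507 kΩ.
So V_A = 5.23 × 0.1502 = 0.7856 V.
V_B = V_A × 0.8810 = 0.6921 V.

V_B ≈ 0.692 V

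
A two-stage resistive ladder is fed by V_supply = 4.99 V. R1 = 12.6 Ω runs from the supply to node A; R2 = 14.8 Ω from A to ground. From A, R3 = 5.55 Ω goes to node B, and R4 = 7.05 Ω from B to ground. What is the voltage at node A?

Looking into the second stage from A: R3 + R4 = 12.60 Ω appears in parallel with R2.
Effective lower resistance at A: R2 ‖ 12.60 = 6.806 Ω.
V_A = 4.99 × 6.806/(12.6 + 6.806) = 1.750 V.

V_A ≈ 1.75 V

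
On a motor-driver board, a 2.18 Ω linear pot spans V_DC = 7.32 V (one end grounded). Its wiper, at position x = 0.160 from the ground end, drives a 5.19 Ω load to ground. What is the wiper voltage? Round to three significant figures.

Lower segment x·R_p = 0.3488 Ω; upper segment (1−x)·R_p = 1.831 Ω.
(x·R_p) ‖ R_L = 0.3268 Ω.
Then V_out = V_DC · 0.3268/(1.831 + 0.3268) = 1.109 V.

V_out ≈ 1.11 V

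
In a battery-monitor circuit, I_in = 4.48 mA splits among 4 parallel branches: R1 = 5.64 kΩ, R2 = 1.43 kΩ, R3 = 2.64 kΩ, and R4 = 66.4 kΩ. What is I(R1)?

Conductances: ΣG = 1/5.64 + 1/1.43 + 1/2.64 + 1/66.4 = 1.270 (1/kΩ).
R1 takes the fraction G_k/ΣG = 0.1773/1.270 = 0.1396, so I = 4.48 × 0.1396 = 0.6252 mA.

I ≈ 0.625 mA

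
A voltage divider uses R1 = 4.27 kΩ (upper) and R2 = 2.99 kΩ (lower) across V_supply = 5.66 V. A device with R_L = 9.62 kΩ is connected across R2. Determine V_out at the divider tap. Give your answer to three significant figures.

V_out ≈ 1.97 V

R2 ‖ R_L = (2.99 × 9.62)/(2.99 + 9.62) = 2.281 kΩ.
Voltage divider with the loaded lower leg: V_out = 5.66 × 2.281/(4.27 + 2.281) = 5.66 × 0.3482 = 1.971 V.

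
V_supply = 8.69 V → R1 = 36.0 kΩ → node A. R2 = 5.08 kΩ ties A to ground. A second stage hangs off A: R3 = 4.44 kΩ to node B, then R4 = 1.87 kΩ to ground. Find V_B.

Looking into the second stage from A: R3 + R4 = 6.310 kΩ appears in parallel with R2.
Effective lower resistance at A: R2 ‖ 6.310 = 2.814 kΩ.
V_A = 8.69 × 2.814/(36.0 + 2.814) = 0.6301 V.
Stage 2 is unloaded, so V_B = V_A · R4/(R3+R4) = 0.6301 × 1.87/6.310 = 0.1867 V.

V_B ≈ 0.187 V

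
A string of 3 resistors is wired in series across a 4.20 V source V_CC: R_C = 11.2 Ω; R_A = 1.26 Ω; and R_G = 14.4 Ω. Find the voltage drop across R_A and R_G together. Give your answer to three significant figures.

Total series resistance ΣR = 11.2 + 1.26 + 14.4 = 26.86 Ω.
R_{R_A..R_G} = 1.26 + 14.4 = 15.66 Ω.
Voltage divider: V = V_CC · (15.66 / 26.86) = 4.20 × 0.5830 = 2.449 V.

V ≈ 2.45 V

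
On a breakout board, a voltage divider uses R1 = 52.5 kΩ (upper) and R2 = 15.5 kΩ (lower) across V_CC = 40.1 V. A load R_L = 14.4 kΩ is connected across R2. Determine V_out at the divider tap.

V_out ≈ 4.99 V

R2 ‖ R_L = (15.5 × 14.4)/(15.5 + 14.4) = 7.465 kΩ.
Now apply the divider: V_out = 40.1 × 0.1245 = 4.992 V.
(Unloaded it would be 9.14 V; the load pulls it down.)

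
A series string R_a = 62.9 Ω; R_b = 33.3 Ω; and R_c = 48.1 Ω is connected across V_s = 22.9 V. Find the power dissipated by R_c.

P ≈ 1.21 W

The common current is I = 22.9/144.3 = 0.1587 A.
P = I²R = 0.02518 × 48.1 = 1.211 W.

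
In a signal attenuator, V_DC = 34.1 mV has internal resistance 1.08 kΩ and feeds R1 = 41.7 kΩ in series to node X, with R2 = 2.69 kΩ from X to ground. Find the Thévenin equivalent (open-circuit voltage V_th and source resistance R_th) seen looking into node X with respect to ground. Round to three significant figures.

R1' = 1.08 + 41.7 = 42.78 kΩ (source resistance + R1).
Open-circuit (no load on X): V_th = V_DC · R2/(R1' + R2) = 34.1 × 2.69/(42.78 + 2.69) = 2.017 mV.
With V_DC suppressed (replaced by a short), R_th = R1' ‖ R2 = (42.78 × 2.69)/(42.78 + 2.69) = 2.531 kΩ.

V_th ≈ 2.02 mV, R_th ≈ 2.53 kΩ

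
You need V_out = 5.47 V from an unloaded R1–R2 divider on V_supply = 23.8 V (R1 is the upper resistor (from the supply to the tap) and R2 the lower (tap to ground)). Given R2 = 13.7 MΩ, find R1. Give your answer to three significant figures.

R1 ≈ 45.9 MΩ

Required fraction k = V_out/V_supply = 0.2298.
R1 = R2·(1/k − 1) = 13.7 × 3.351 = 45.91 MΩ.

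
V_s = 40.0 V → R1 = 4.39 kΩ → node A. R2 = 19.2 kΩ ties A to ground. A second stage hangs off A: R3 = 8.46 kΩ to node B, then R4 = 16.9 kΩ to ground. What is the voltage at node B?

V_B ≈ 19.0 V

Node A sees R2 in parallel with the series input of stage 2, R3 + R4 = 25.36 kΩ.
Effective lower resistance at A: R2 ‖ 25.36 = 10.93 kΩ.
So V_A = 40.0 × 0.7134 = 28.54 V.
Stage 2 is unloaded, so V_B = V_A · R4/(R3+R4) = 28.54 × 16.9/25.36 = 19.02 V.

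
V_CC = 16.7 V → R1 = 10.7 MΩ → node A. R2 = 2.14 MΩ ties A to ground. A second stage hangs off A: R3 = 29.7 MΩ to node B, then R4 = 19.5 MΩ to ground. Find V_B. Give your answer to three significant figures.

Node A sees R2 in parallel with the series input of stage 2, R3 + R4 = 49.20 MΩ.
R2 ‖ (R3+R4) = 2.051 MΩ.
First divider: V_A = V_CC · 2.051/(10.7 + 2.051) = 2.686 V.
Then the unloaded second divider: V_B = V_A × R4/(R3+R4) = 2.686 × 0.3963 = 1.065 V.

V_B ≈ 1.06 V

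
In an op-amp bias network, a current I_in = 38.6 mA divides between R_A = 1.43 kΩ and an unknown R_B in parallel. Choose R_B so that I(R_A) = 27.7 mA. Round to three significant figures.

The fraction through R_A equals R_B/(R_A+R_B).
27.7/38.6 = R_B/(R_A + R_B) → R_B = R_A · (0.7176)/(1 − 0.7176) = 1.43 × 2.541 = 3.634 kΩ.

R_B ≈ 3.63 kΩ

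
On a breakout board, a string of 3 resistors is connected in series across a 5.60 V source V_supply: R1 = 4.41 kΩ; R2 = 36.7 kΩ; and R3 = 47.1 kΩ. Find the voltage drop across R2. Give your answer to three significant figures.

V ≈ 2.33 V

Total series resistance ΣR = 4.41 + 36.7 + 47.1 = 88.21 kΩ.
Voltage divider: V = V_supply · (36.70 / 88.21) = 5.60 × 0.4161 = 2.330 V.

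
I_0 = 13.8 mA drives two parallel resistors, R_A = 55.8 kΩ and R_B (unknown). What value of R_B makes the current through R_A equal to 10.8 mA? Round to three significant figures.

The fraction through R_A equals R_B/(R_A+R_B).
10.8/13.8 = R_B/(R_A + R_B) → R_B = R_A · (0.7826)/(1 − 0.7826) = 55.8 × 3.600 = 200.9 kΩ.

R_B ≈ 201 kΩ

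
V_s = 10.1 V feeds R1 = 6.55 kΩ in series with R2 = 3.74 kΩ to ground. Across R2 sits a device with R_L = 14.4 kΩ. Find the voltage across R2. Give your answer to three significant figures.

V_out ≈ 3.15 V

R2 ‖ R_L = (3.74 × 14.4)/(3.74 + 14.4) = 2.969 kΩ.
Then V_out = V_s · R2'/(R1 + R2') = 10.1 × 2.969/9.519 = 3.150 V.
(Unloaded it would be 3.67 V; the load pulls it down.)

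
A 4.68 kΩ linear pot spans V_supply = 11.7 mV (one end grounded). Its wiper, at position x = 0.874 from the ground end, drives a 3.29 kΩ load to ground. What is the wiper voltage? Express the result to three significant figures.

V_out ≈ 8.84 mV

Split the track: R_lower = x·R_p = 4.090 kΩ, R_upper = (1−x)·R_p = 0.5897 kΩ.
Lower segment in parallel with the load: 4.090 ‖ 3.29 = 1.823 kΩ.
Then V_out = V_supply · 1.823/(0.5897 + 1.823) = 8.841 mV.
(Unloaded: V_out = x·V_supply = 10.2 mV.)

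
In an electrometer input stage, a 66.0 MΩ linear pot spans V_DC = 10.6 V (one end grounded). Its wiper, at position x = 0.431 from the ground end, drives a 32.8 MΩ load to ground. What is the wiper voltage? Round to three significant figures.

Lower segment x·R_p = 28.45 MΩ; upper segment (1−x)·R_p = 37.55 MΩ.
R_L loads the lower segment: effective lower R = 15.23 MΩ.
V_out = 10.6 × 15.23/(37.55 + 15.23) = 3.059 V.
(Unloaded: V_out = x·V_DC = 4.57 V.)

V_out ≈ 3.06 V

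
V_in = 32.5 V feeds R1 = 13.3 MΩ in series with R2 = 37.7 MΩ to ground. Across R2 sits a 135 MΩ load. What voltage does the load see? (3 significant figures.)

First combine the lower leg with the load: R2 ‖ R_L = 29.47 MΩ.
Now apply the divider: V_out = 32.5 × 0.6890 = 22.39 V.
(Unloaded it would be 24.0 V; the load pulls it down.)

V_out ≈ 22.4 V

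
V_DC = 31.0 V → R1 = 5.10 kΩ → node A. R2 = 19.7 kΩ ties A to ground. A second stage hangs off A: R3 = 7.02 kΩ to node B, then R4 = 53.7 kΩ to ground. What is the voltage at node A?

Looking into the second stage from A: R3 + R4 = 60.72 kΩ appears in parallel with R2.
R2 ‖ (R3+R4) = 14.87 kΩ.
V_A = 31.0 × 14.87/(5.10 + 14.87) = 23.08 V.

V_A ≈ 23.1 V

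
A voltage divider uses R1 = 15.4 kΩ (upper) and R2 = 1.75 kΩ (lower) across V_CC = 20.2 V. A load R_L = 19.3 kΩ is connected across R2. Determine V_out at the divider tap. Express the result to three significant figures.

V_out ≈ 1.91 V

R2 ‖ R_L = (1.75 × 19.3)/(1.75 + 19.3) = 1.605 kΩ.
Now apply the divider: V_out = 20.2 × 0.09436 = 1.906 V.
(Unloaded it would be 2.06 V; the load pulls it down.)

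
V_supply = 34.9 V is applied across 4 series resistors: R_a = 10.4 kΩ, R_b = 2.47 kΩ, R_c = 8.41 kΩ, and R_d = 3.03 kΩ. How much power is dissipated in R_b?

P ≈ 5.09 mW

The common current is I = 34.9/24.31 = 1.436 mA.
P = I²R = 2.061 × 2.47 = 5.091 mW.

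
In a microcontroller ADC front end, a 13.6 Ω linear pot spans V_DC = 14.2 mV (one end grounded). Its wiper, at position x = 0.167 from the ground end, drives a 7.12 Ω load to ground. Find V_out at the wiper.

V_out ≈ 1.87 mV

The pot divides into 11.33 Ω above the wiper and 2.271 Ω below.
(x·R_p) ‖ R_L = 1.722 Ω.
V_out = 14.2 × 1.722/(11.33 + 1.722) = 1.874 mV.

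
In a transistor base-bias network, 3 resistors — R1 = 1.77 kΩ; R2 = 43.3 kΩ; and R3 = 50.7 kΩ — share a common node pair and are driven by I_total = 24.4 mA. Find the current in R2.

ΣG = 1/1.77 + 1/43.3 + 1/50.7 = 0.6078.
R2 takes the fraction G_k/ΣG = 0.02309/0.6078 = 0.03800, so I = 24.4 × 0.03800 = 0.9271 mA.

I ≈ 0.927 mA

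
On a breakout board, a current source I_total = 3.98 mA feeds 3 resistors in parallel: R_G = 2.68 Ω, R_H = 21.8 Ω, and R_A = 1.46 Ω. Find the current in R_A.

I ≈ 2.47 mA

Conductances: ΣG = 1/2.68 + 1/21.8 + 1/1.46 = 1.104 (1/Ω).
Current divider: I(R_A) = I_total · G_k/ΣG = 3.98 × (0.6849/1.104) = 3.98 × 0.6204 = 2.469 mA.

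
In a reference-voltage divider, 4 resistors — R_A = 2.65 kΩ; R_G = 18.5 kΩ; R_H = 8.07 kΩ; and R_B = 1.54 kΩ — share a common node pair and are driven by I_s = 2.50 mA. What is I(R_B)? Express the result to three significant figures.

Total conductance ΣG = 1/2.65 + 1/18.5 + 1/8.07 + 1/1.54 = 1.205 (units of 1/kΩ).
Current divider: I(R_B) = I_s · G_k/ΣG = 2.50 × (0.6494/1.205) = 2.50 × 0.5390 = 1.348 mA.

I ≈ 1.35 mA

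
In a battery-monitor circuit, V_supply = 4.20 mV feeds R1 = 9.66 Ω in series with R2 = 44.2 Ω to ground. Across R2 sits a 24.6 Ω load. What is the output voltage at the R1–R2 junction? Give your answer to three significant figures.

V_out ≈ 2.61 mV

The load sits in parallel with R2, giving an effective lower resistance R2' = R2·R_L/(R2+R_L) = 15.80 Ω.
Then V_out = V_supply · R2'/(R1 + R2') = 4.20 × 15.80/25.46 = 2.607 mV.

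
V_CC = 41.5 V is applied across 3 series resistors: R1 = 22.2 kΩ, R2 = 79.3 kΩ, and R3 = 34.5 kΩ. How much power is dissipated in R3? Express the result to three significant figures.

P ≈ 3.21 mW

Series current I = V_CC/ΣR = 41.5/136.0 = 0.3051 mA.
P(R3) = I²·R3 = (0.3051)² × 34.5 = 3.212 mW.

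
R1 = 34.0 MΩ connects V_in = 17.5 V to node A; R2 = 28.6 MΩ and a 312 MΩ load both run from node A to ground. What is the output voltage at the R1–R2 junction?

V_out ≈ 7.62 V

The load sits in parallel with R2, giving an effective lower resistance R2' = R2·R_L/(R2+R_L) = 26.20 MΩ.
Now apply the divider: V_out = 17.5 × 0.4352 = 7.616 V.
(Unloaded it would be 8.00 V; the load pulls it down.)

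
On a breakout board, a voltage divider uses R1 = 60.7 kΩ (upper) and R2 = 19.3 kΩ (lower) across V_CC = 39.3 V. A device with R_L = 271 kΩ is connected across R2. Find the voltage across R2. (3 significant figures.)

V_out ≈ 9.00 V

The load sits in parallel with R2, giving an effective lower resistance R2' = R2·R_L/(R2+R_L) = 18.02 kΩ.
Now apply the divider: V_out = 39.3 × 0.2289 = 8.995 V.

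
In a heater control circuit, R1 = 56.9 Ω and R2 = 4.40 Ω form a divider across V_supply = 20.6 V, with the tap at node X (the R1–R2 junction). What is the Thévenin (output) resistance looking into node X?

R_th ≈ 4.08 Ω

With V_supply suppressed (replaced by a short), R_th = R1 ‖ R2 = (56.90 × 4.40)/(56.90 + 4.40) = 4.084 Ω.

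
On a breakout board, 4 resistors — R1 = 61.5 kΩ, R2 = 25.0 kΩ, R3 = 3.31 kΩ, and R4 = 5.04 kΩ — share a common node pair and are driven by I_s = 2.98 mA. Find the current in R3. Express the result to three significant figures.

Total conductance ΣG = 1/61.5 + 1/25.0 + 1/3.31 + 1/5.04 = 0.5568 (units of 1/kΩ).
By the current-divider rule, I = I_s · G_k/ΣG = 2.98 × 0.5426 = 1.617 mA.

I ≈ 1.62 mA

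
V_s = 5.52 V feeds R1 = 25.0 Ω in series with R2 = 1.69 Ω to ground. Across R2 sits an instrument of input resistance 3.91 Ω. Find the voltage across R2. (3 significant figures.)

V_out ≈ 0.249 V

First combine the lower leg with the load: R2 ‖ R_L = 1.180 Ω.
Now apply the divider: V_out = 5.52 × 0.04507 = 0.2488 V.
(Unloaded it would be 0.350 V; the load pulls it down.)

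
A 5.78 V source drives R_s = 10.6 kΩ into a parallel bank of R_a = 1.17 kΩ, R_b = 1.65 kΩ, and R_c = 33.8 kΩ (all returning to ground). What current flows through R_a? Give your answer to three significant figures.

I ≈ 0.294 mA

Equivalent of the parallel group: R_p = 0.6710 kΩ.
V_A by voltage divider: V_A = 5.78 × 0.6710/(10.6 + 0.6710) = 0.3441 V.
I(R_a) = V_A / R_a = 0.3441/1.17 = 0.2941 mA.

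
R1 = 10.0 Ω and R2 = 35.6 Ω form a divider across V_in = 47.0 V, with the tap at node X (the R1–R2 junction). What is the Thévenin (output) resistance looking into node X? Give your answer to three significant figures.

Looking into X with the source shorted: R_th = R1·R2/(R1+R2) = 10.00 × 35.6/45.60 = 7.807 Ω.

R_th ≈ 7.81 Ω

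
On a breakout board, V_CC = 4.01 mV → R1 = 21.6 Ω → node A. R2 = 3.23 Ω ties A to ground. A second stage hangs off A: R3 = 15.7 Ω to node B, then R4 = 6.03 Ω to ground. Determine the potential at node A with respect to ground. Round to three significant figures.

V_A ≈ 0.462 mV

Looking into the second stage from A: R3 + R4 = 21.73 Ω appears in parallel with R2.
Effective lower resistance at A: R2 ‖ 21.73 = 2.812 Ω.
So V_A = 4.01 × 0.1152 = 0.4619 mV.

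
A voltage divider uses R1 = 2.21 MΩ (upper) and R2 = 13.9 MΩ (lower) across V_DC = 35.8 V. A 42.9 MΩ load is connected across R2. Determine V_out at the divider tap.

V_out ≈ 29.6 V

R2 ‖ R_L = (13.9 × 42.9)/(13.9 + 42.9) = 10.50 MΩ.
Now apply the divider: V_out = 35.8 × 0.8261 = 29.57 V.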